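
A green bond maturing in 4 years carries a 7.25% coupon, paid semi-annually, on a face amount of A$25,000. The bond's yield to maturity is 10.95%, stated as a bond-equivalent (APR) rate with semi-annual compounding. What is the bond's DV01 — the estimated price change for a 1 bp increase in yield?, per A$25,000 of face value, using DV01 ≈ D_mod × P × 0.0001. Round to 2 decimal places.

A$7.34

Periodic yield y = 0.05475.
  t   CF        PV=CF/(1+0.05475)^t    t·PV
  1       906.25       859.2083       859.2083
  2       906.25       814.6085     1,629.2171
  3       906.25       772.3238     2,316.9714
  4       906.25       732.2340     2,928.9360
  5       906.25       694.2252     3,471.1258
  6       906.25       658.1893     3,949.1358
  7       906.25       624.0240     4,368.1679
  8    25,906.25    16,912.5183   135,300.1465
  Σ                 22,067.3314   154,822.9087
P = 22,067.3314; D_Mac = 7.01593 half-year periods = 3.50797 yrs; D_mod = 3.32587 yrs.
DV01 ≈ 3.32587 × 22,067.3314 × 0.0001 = 7.339318.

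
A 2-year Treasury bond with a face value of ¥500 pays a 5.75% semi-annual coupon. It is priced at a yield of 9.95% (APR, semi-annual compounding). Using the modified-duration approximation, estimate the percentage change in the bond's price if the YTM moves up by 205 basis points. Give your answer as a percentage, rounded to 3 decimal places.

-3.738%

Periodic yield y = 0.04975. Modified duration first:
  t   CF        PV=CF/(1+0.04975)^t    t·PV
  1       14.375        13.6937        13.6937
  2       14.375        13.0448        26.0895
  3       14.375        12.4265        37.2796
  4      514.375       423.5809     1,694.3234
  Σ                    462.7459     1,771.3863
P = 462.7459; D_Mac = 3.82799 half-year periods = 1.91399 yrs; D_mod = 1.91399/(1+0.04975) = 1.82329 yrs.
ΔP/P ≈ -D_mod · Δy = -1.82329 × (+0.0205) = -0.037377 = -3.7377%.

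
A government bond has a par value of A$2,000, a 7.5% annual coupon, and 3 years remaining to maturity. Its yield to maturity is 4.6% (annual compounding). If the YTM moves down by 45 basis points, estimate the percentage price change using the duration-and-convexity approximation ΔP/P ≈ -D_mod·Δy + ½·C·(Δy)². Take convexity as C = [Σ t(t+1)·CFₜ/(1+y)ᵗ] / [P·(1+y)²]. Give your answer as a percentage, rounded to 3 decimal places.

+1.216%

With y = 0.046:
  t   CF        PV=CF/(1+0.046)^t    t·PV        t(t+1)·PV
  1       150.00       143.4034       143.4034         286.8069
  2       150.00       137.0970       274.1940         822.5819
  3     2,150.00     1,878.6393     5,635.9179      22,543.6718
  Σ                  2,159.1397     6,053.5153      23,653.0605
P = 2,159.1397; D_Mac = 2.80367 yrs; D_mod = 2.68037 yrs; C = 10.01252.
Duration effect: -2.68037 × (-0.0045) = +0.012062
Convexity effect: 0.5 × 10.01252 × (-0.0045)² = +0.0001014
ΔP/P ≈ +0.012062 + 0.0001014 = +0.012163 = +1.2163%.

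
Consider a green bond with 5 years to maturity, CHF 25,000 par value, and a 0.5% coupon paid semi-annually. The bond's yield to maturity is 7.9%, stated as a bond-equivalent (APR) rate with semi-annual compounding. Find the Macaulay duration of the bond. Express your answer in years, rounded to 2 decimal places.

Periodic yield y = 0.0395. Discount each cash flow and weight by its period:
  t   CF        PV=CF/(1+0.0395)^t    t·PV
  1        62.50        60.1251        60.1251
  2        62.50        57.8404       115.6807
  3        62.50        55.6425       166.9275
  4        62.50        53.5281       214.1125
  5        62.50        51.4941       257.4705
  6        62.50        49.5374       297.2243
  7        62.50        47.6550       333.5851
  8        62.50        45.8442       366.7533
  9        62.50        44.1021       396.9192
  10   25,062.50    17,012.9432   170,129.4325
  Σ                 17,478.7121   172,338.2306
Price P = Σ PV = 17,478.7121.
Macaulay duration = Σ(t·PV) / P = 172,338.2306 / 17,478.7121 = 9.85989 half-year periods.
In years: 9.85989 / 2 = 4.92995 years.

4.93 years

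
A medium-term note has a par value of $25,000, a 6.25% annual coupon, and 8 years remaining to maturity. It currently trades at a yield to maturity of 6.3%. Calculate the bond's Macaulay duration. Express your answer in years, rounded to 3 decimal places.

6.531 years

Periodic yield y = 0.063. Discount each cash flow and weight by its year:
  t   CF        PV=CF/(1+0.063)^t    t·PV
  1     1,562.50     1,469.8965     1,469.8965
  2     1,562.50     1,382.7813     2,765.5626
  3     1,562.50     1,300.8291     3,902.4872
  4     1,562.50     1,223.7338     4,894.9353
  5     1,562.50     1,151.2077     5,756.0387
  6     1,562.50     1,082.9800     6,497.8800
  7     1,562.50     1,018.7959     7,131.5711
  8    26,562.50    16,293.0665   130,344.5323
  Σ                 24,923.2909   162,762.9038
Price P = Σ PV = 24,923.2909.
Macaulay duration = Σ(t·PV) / P = 162,762.9038 / 24,923.2909 = 6.53055 years.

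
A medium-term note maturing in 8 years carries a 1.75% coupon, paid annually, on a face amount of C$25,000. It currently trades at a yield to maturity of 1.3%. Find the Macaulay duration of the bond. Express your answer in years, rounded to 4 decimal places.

Periodic yield y = 0.013. Discount each cash flow and weight by its year:
  t   CF        PV=CF/(1+0.013)^t    t·PV
  1       437.50       431.8855       431.8855
  2       437.50       426.3430       852.6861
  3       437.50       420.8717     1,262.6151
  4       437.50       415.4706     1,661.8823
  5       437.50       410.1388     2,050.6939
  6       437.50       404.8754     2,429.2524
  7       437.50       399.6796     2,797.7569
  8    25,437.50    22,940.2879   183,522.3031
  Σ                 25,849.5524   195,009.0752
Price P = Σ PV = 25,849.5524.
Macaulay duration = Σ(t·PV) / P = 195,009.0752 / 25,849.5524 = 7.54400 years.

7.5440 years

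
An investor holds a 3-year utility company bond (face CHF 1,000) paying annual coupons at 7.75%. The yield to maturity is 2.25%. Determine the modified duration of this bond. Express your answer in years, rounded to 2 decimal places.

Periodic yield y = 0.0225. First find Macaulay duration:
  t   CF        PV=CF/(1+0.0225)^t    t·PV
  1        77.50        75.7946        75.7946
  2        77.50        74.1268       148.2535
  3     1,077.50     1,007.9229     3,023.7688
  Σ                  1,157.8443     3,247.8170
P = 1,157.8443; Macaulay duration = 3,247.8170 / 1,157.8443 = 2.80505 years.
Modified duration = D_Mac / (1 + y) = 2.80505 / 1.0225 = 2.74333 years.

2.74 years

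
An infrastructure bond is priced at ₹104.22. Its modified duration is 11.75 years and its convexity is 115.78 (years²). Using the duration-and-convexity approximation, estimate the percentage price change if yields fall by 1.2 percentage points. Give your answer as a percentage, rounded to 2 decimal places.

+14.93%

Duration effect: -D_mod·Δy = -11.75 × (-0.012) = +0.141000
Convexity effect: ½·C·(Δy)² = 0.5 × 115.78 × (-0.012)² = +0.00833616
ΔP/P ≈ +0.141000 + 0.00833616 = +0.14933616
= +14.933616%.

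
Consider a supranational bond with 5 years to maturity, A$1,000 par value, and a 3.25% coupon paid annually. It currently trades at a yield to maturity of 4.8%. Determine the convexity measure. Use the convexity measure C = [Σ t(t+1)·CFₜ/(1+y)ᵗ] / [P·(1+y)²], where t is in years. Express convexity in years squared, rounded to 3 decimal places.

With y = 0.048:
  t   CF        PV=CF/(1+0.048)^t    t·PV        t(t+1)·PV
  1        32.50        31.0115        31.0115          62.0229
  2        32.50        29.5911        59.1822         177.5465
  3        32.50        28.2358        84.7073         338.8291
  4        32.50        26.9425       107.7701         538.8504
  5     1,032.50       816.7397     4,083.6983      24,502.1899
  Σ                    932.5205     4,366.3693      25,619.4389
P = 932.5205.
Convexity = Σ t(t+1)·PV / [P·(1+y)²] = 25,619.4389 / (932.5205 × 1.098304) = 25.01432.

25.014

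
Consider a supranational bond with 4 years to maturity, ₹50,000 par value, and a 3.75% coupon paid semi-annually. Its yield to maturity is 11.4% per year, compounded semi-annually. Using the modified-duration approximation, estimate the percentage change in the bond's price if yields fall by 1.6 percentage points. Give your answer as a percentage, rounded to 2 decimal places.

+5.61%

Periodic yield y = 0.057. Modified duration first:
  t   CF        PV=CF/(1+0.057)^t    t·PV
  1       937.50       886.9442       886.9442
  2       937.50       839.1146     1,678.2293
  3       937.50       793.8644     2,381.5931
  4       937.50       751.0543     3,004.2171
  5       937.50       710.5528     3,552.7639
  6       937.50       672.2354     4,033.4122
  7       937.50       635.9843     4,451.8898
  8    50,937.50    32,691.7168   261,533.7341
  Σ                 37,981.4666   281,522.7837
P = 37,981.4666; D_Mac = 7.41211 half-year periods = 3.70605 yrs; D_mod = 3.70605/(1+0.057) = 3.50620 yrs.
ΔP/P ≈ -D_mod · Δy = -3.50620 × (-0.016) = +0.056099 = +5.6099%.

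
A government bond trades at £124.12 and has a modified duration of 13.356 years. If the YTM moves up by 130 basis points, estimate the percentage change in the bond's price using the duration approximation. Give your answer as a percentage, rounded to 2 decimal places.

-17.36%

Duration approximation: ΔP/P ≈ -D_mod · Δy = -13.356 × (+0.013) = -0.173628.
As a percentage: -17.3628%.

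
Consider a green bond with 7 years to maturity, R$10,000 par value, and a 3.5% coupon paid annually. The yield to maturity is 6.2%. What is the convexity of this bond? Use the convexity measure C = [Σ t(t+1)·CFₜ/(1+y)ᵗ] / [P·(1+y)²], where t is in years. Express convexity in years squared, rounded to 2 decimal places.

42.75

With y = 0.062:
  t   CF        PV=CF/(1+0.062)^t    t·PV        t(t+1)·PV
  1       350.00       329.5669       329.5669         659.1337
  2       350.00       310.3266       620.6532       1,861.9596
  3       350.00       292.2096       876.6288       3,506.5153
  4       350.00       275.1503     1,100.6012       5,503.0058
  5       350.00       259.0869     1,295.4345       7,772.6071
  6       350.00       243.9613     1,463.7678      10,246.3747
  7    10,350.00     6,793.1113    47,551.7794     380,414.2348
  Σ                  8,503.4129    53,238.4318     409,963.8312
P = 8,503.4129.
Convexity = Σ t(t+1)·PV / [P·(1+y)²] = 409,963.8312 / (8,503.4129 × 1.127844) = 42.74676.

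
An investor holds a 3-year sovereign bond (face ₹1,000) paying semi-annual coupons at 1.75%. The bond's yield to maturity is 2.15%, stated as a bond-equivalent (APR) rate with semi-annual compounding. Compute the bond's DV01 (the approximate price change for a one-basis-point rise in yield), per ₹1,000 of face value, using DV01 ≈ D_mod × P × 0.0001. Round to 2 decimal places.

₹0.29

Periodic yield y = 0.01075.
  t   CF        PV=CF/(1+0.01075)^t    t·PV
  1         8.75         8.6569         8.6569
  2         8.75         8.5649        17.1297
  3         8.75         8.4738        25.4213
  4         8.75         8.3836        33.5346
  5         8.75         8.2945        41.4724
  6     1,008.75       946.0652     5,676.3909
  Σ                    988.4389     5,802.6059
P = 988.4389; D_Mac = 5.87048 half-year periods = 2.93524 yrs; D_mod = 2.90402 yrs.
DV01 ≈ 2.90402 × 988.4389 × 0.0001 = 0.287045.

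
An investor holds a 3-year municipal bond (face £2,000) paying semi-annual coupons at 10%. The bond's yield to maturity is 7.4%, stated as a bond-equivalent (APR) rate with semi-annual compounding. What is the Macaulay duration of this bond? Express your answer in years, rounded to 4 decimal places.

Periodic yield y = 0.037. Discount each cash flow and weight by its period:
  t   CF        PV=CF/(1+0.037)^t    t·PV
  1       100.00        96.4320        96.4320
  2       100.00        92.9913       185.9827
  3       100.00        89.6734       269.0203
  4       100.00        86.4739       345.8955
  5       100.00        83.3885       416.9426
  6     2,100.00     1,688.6777    10,132.0659
  Σ                  2,137.6368    11,446.3390
Price P = Σ PV = 2,137.6368.
Macaulay duration = Σ(t·PV) / P = 11,446.3390 / 2,137.6368 = 5.35467 half-year periods.
In years: 5.35467 / 2 = 2.67733 years.

2.6773 years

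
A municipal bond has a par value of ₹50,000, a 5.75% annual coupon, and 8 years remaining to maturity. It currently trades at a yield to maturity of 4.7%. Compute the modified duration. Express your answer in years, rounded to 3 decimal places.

Periodic yield y = 0.047. First find Macaulay duration:
  t   CF        PV=CF/(1+0.047)^t    t·PV
  1     2,875.00     2,745.9408     2,745.9408
  2     2,875.00     2,622.6751     5,245.3501
  3     2,875.00     2,504.9427     7,514.8282
  4     2,875.00     2,392.4955     9,569.9818
  5     2,875.00     2,285.0960    11,425.4798
  6     2,875.00     2,182.5176    13,095.1057
  7     2,875.00     2,084.5441    14,591.8084
  8    52,875.00    36,616.5082   292,932.0655
  Σ                 53,434.7199   357,120.5604
P = 53,434.7199; Macaulay duration = 357,120.5604 / 53,434.7199 = 6.68331 years.
Modified duration = D_Mac / (1 + y) = 6.68331 / 1.047 = 6.38329 years.

6.383 years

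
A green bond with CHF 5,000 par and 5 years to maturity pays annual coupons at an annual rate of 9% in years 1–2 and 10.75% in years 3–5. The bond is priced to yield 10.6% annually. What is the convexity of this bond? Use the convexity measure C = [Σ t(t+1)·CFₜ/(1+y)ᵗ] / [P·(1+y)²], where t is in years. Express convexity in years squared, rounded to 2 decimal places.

19.34

With y = 0.106:
  t   CF        PV=CF/(1+0.106)^t    t·PV        t(t+1)·PV
  1       450.00       406.8716       406.8716         813.7432
  2       450.00       367.8767       735.7534       2,207.2601
  3       537.50       397.2950     1,191.8850       4,767.5399
  4       537.50       359.2179     1,436.8716       7,184.3579
  5     5,537.50     3,346.0937    16,730.4687     100,382.8124
  Σ                  4,877.3549    20,501.8502     115,355.7134
P = 4,877.3549.
Convexity = Σ t(t+1)·PV / [P·(1+y)²] = 115,355.7134 / (4,877.3549 × 1.223236) = 19.33501.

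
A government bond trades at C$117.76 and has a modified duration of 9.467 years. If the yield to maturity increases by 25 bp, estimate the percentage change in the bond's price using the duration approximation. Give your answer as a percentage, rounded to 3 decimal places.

Duration approximation: ΔP/P ≈ -D_mod · Δy = -9.467 × (+0.0025) = -0.0236675.
As a percentage: -2.36675%.

-2.367%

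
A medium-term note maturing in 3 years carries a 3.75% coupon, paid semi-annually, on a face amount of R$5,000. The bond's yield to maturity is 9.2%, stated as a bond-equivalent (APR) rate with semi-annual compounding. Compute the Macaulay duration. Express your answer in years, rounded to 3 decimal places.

Periodic yield y = 0.046. Discount each cash flow and weight by its period:
  t   CF        PV=CF/(1+0.046)^t    t·PV
  1        93.75        89.6272        89.6272
  2        93.75        85.6856       171.3712
  3        93.75        81.9174       245.7522
  4        93.75        78.3149       313.2597
  5        93.75        74.8709       374.3543
  6     5,093.75     3,889.0857    23,334.5145
  Σ                  4,299.5017    24,528.8791
Price P = Σ PV = 4,299.5017.
Macaulay duration = Σ(t·PV) / P = 24,528.8791 / 4,299.5017 = 5.70505 half-year periods.
In years: 5.70505 / 2 = 2.85253 years.

2.853 years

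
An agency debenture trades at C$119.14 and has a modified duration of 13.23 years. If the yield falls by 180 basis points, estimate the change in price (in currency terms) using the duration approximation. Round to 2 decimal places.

+C$28.37

Duration approximation: ΔP/P ≈ -D_mod · Δy = -13.23 × (-0.018) = +0.238140.
ΔP ≈ 119.14 × (+0.238140) = +28.3719996.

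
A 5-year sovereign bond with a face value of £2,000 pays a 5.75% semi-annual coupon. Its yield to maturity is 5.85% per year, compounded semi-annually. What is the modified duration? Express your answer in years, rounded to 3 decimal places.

4.289 years

Periodic yield y = 0.02925. First find Macaulay duration:
  t   CF        PV=CF/(1+0.02925)^t    t·PV
  1        57.50        55.8659        55.8659
  2        57.50        54.2783       108.5566
  3        57.50        52.7358       158.2073
  4        57.50        51.2371       204.9483
  5        57.50        49.7810       248.9049
  6        57.50        48.3663       290.1976
  7        57.50        46.9918       328.9423
  8        57.50        45.6563       365.2505
  9        57.50        44.3588       399.2294
  10    2,057.50     1,542.1659    15,421.6587
  Σ                  1,991.4371    17,581.7615
P = 1,991.4371; Macaulay duration = 17,581.7615 / 1,991.4371 = 8.82868 half-year periods = 4.41434 years.
Modified duration = D_Mac / (1 + y) = 4.41434 / 1.02925 = 4.28889 years.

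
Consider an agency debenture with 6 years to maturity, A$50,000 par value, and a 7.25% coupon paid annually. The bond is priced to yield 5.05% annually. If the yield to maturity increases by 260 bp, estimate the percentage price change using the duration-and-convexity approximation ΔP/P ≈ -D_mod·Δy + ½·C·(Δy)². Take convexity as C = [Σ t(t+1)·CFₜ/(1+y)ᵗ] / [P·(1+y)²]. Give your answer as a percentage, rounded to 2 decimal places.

-11.65%

With y = 0.0505:
  t   CF        PV=CF/(1+0.0505)^t    t·PV        t(t+1)·PV
  1     3,625.00     3,450.7377     3,450.7377       6,901.4755
  2     3,625.00     3,284.8527     6,569.7054      19,709.1161
  3     3,625.00     3,126.9421     9,380.8263      37,523.3053
  4     3,625.00     2,976.6227    11,906.4907      59,532.4533
  5     3,625.00     2,833.5294    14,167.6471      85,005.8828
  6    53,625.00    39,901.6601   239,409.9606   1,675,869.7240
  Σ                 55,574.3447   284,885.3678   1,884,541.9569
P = 55,574.3447; D_Mac = 5.12620 yrs; D_mod = 4.87977 yrs; C = 30.72836.
Duration effect: -4.87977 × (+0.026) = -0.126874
Convexity effect: 0.5 × 30.72836 × (0.026)² = +0.0103862
ΔP/P ≈ -0.126874 + 0.0103862 = -0.116488 = -11.6488%.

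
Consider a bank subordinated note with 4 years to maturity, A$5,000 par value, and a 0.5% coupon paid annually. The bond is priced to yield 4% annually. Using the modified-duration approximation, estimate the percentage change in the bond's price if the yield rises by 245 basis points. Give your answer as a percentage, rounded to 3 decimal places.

Periodic yield y = 0.04. Modified duration first:
  t   CF        PV=CF/(1+0.04)^t    t·PV
  1        25.00        24.0385        24.0385
  2        25.00        23.1139        46.2278
  3        25.00        22.2249        66.6747
  4     5,025.00     4,295.3911    17,181.5642
  Σ                  4,364.7683    17,318.5052
P = 4,364.7683; D_Mac = 3.96779 yrs; D_mod = 3.96779/(1+0.04) = 3.81519 yrs.
ΔP/P ≈ -D_mod · Δy = -3.81519 × (+0.0245) = -0.093472 = -9.3472%.

-9.347%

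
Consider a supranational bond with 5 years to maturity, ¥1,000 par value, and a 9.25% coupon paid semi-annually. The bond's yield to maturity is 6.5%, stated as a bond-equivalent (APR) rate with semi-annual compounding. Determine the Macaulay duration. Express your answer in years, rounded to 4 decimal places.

4.1685 years

Periodic yield y = 0.0325. Discount each cash flow and weight by its period:
  t   CF        PV=CF/(1+0.0325)^t    t·PV
  1        46.25        44.7942        44.7942
  2        46.25        43.3842        86.7684
  3        46.25        42.0186       126.0558
  4        46.25        40.6960       162.7839
  5        46.25        39.4150       197.0750
  6        46.25        38.1743       229.0460
  7        46.25        36.9727       258.8090
  8        46.25        35.8089       286.4714
  9        46.25        34.6818       312.1359
  10    1,046.25       759.8622     7,598.6225
  Σ                  1,115.8079     9,302.5619
Price P = Σ PV = 1,115.8079.
Macaulay duration = Σ(t·PV) / P = 9,302.5619 / 1,115.8079 = 8.33706 half-year periods.
In years: 8.33706 / 2 = 4.16853 years.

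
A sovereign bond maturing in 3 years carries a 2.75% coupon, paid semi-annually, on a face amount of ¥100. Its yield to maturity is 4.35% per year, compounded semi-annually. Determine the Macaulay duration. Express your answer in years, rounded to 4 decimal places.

2.8973 years

Periodic yield y = 0.02175. Discount each cash flow and weight by its period:
  t   CF        PV=CF/(1+0.02175)^t    t·PV
  1        1.375         1.3457         1.3457
  2        1.375         1.3171         2.6342
  3        1.375         1.2890         3.8671
  4        1.375         1.2616         5.0464
  5        1.375         1.2348         6.1738
  6      101.375        89.0970       534.5819
  Σ                     95.5452       553.6491
Price P = Σ PV = 95.5452.
Macaulay duration = Σ(t·PV) / P = 553.6491 / 95.5452 = 5.79463 half-year periods.
In years: 5.79463 / 2 = 2.89732 years.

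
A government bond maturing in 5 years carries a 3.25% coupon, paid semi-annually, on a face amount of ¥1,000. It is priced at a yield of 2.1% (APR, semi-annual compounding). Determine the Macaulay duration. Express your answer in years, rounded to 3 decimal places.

Periodic yield y = 0.0105. Discount each cash flow and weight by its period:
  t   CF        PV=CF/(1+0.0105)^t    t·PV
  1        16.25        16.0811        16.0811
  2        16.25        15.9141        31.8281
  3        16.25        15.7487        47.2461
  4        16.25        15.5850        62.3402
  5        16.25        15.4231        77.1155
  6        16.25        15.2628        91.5771
  7        16.25        15.1042       105.7297
  8        16.25        14.9473       119.5784
  9        16.25        14.7920       133.1279
  10    1,016.25       915.4558     9,154.5580
  Σ                  1,054.3142     9,839.1821
Price P = Σ PV = 1,054.3142.
Macaulay duration = Σ(t·PV) / P = 9,839.1821 / 1,054.3142 = 9.33231 half-year periods.
In years: 9.33231 / 2 = 4.66615 years.

4.666 years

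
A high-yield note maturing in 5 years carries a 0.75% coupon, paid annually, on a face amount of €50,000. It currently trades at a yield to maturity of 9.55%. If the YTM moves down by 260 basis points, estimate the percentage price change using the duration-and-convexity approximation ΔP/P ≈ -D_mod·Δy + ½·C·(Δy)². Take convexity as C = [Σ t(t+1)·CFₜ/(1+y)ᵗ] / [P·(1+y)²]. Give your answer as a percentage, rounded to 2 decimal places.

With y = 0.0955:
  t   CF        PV=CF/(1+0.0955)^t    t·PV        t(t+1)·PV
  1       375.00       342.3094       342.3094         684.6189
  2       375.00       312.4687       624.9374       1,874.8121
  3       375.00       285.2293       855.6879       3,422.7515
  4       375.00       260.3645     1,041.4579       5,207.2897
  5    50,375.00    31,926.6352   159,633.1759     957,799.0554
  Σ                 33,127.0071   162,497.5685     968,988.5275
P = 33,127.0071; D_Mac = 4.90529 yrs; D_mod = 4.47767 yrs; C = 24.37315.
Duration effect: -4.47767 × (-0.026) = +0.116419
Convexity effect: 0.5 × 24.37315 × (-0.026)² = +0.0082381
ΔP/P ≈ +0.116419 + 0.0082381 = +0.124658 = +12.4658%.

+12.47%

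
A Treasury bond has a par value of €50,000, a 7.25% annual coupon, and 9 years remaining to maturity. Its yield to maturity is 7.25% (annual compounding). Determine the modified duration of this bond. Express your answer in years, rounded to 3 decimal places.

6.447 years

Periodic yield y = 0.0725. First find Macaulay duration:
  t   CF        PV=CF/(1+0.0725)^t    t·PV
  1     3,625.00     3,379.9534     3,379.9534
  2     3,625.00     3,151.4717     6,302.9434
  3     3,625.00     2,938.4351     8,815.3054
  4     3,625.00     2,739.7997    10,959.1986
  5     3,625.00     2,554.5918    12,772.9588
  6     3,625.00     2,381.9037    14,291.4224
  7     3,625.00     2,220.8893    15,546.2249
  8     3,625.00     2,070.7592    16,566.0738
  9    53,625.00    28,562.1962   257,059.7654
  Σ                 50,000.0000   345,693.8461
P = 50,000.0000; Macaulay duration = 345,693.8461 / 50,000.0000 = 6.91388 years.
Modified duration = D_Mac / (1 + y) = 6.91388 / 1.0725 = 6.44651 years.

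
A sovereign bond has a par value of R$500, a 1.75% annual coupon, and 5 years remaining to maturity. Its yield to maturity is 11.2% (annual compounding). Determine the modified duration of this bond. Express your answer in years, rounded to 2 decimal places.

4.30 years

Periodic yield y = 0.112. First find Macaulay duration:
  t   CF        PV=CF/(1+0.112)^t    t·PV
  1         8.75         7.8687         7.8687
  2         8.75         7.0762        14.1523
  3         8.75         6.3635        19.0904
  4         8.75         5.7225        22.8902
  5       508.75       299.2130     1,496.0651
  Σ                    326.2439     1,560.0667
P = 326.2439; Macaulay duration = 1,560.0667 / 326.2439 = 4.78190 years.
Modified duration = D_Mac / (1 + y) = 4.78190 / 1.112 = 4.30027 years.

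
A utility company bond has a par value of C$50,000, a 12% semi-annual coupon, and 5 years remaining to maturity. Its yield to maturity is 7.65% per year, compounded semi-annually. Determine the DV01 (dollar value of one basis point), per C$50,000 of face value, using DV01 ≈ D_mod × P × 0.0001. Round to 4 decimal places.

C$22.6795

Periodic yield y = 0.03825.
  t   CF        PV=CF/(1+0.03825)^t    t·PV
  1     3,000.00     2,889.4775     2,889.4775
  2     3,000.00     2,783.0267     5,566.0534
  3     3,000.00     2,680.4977     8,041.4930
  4     3,000.00     2,581.7459    10,326.9836
  5     3,000.00     2,486.6322    12,433.1611
  6     3,000.00     2,395.0226    14,370.1356
  7     3,000.00     2,306.7880    16,147.5157
  8     3,000.00     2,221.8040    17,774.4317
  9     3,000.00     2,139.9508    19,259.5576
  10   53,000.00    36,413.0009   364,130.0089
  Σ                 58,897.9462   470,938.8181
P = 58,897.9462; D_Mac = 7.99584 half-year periods = 3.99792 yrs; D_mod = 3.85064 yrs.
DV01 ≈ 3.85064 × 58,897.9462 × 0.0001 = 22.679452.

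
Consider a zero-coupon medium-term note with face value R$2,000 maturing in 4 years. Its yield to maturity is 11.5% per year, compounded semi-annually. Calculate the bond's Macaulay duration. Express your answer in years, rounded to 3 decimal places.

A zero-coupon bond has a single cash flow at maturity, so its Macaulay duration equals its maturity: 4 years.
(Equivalently: 8 semi-annual periods ÷ 2 = 4 years.)

4.000 years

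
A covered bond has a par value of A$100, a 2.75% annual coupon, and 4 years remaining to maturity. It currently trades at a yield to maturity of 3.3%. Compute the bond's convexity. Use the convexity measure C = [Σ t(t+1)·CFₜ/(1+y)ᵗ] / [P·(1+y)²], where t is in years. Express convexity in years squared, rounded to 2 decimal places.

With y = 0.033:
  t   CF        PV=CF/(1+0.033)^t    t·PV        t(t+1)·PV
  1         2.75         2.6621         2.6621           5.3243
  2         2.75         2.5771         5.1542          15.4626
  3         2.75         2.4948         7.4843          29.9373
  4       102.75        90.2361       360.9446       1,804.7229
  Σ                     97.9702       376.2453       1,855.4472
P = 97.9702.
Convexity = Σ t(t+1)·PV / [P·(1+y)²] = 1,855.4472 / (97.9702 × 1.067089) = 17.74819.

17.75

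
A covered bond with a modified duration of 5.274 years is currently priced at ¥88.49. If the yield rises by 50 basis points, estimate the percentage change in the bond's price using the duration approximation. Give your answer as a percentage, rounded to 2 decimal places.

Duration approximation: ΔP/P ≈ -D_mod · Δy = -5.274 × (+0.005) = -0.026370.
As a percentage: -2.6370%.

-2.64%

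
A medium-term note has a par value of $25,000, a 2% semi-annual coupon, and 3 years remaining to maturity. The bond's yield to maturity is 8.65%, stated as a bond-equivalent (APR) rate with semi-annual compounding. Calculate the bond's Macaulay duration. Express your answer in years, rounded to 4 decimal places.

Periodic yield y = 0.04325. Discount each cash flow and weight by its period:
  t   CF        PV=CF/(1+0.04325)^t    t·PV
  1       250.00       239.6358       239.6358
  2       250.00       229.7012       459.4024
  3       250.00       220.1785       660.5354
  4       250.00       211.0505       844.2021
  5       250.00       202.3010     1,011.5050
  6    25,250.00    19,585.3358   117,512.0148
  Σ                 20,688.2027   120,727.2954
Price P = Σ PV = 20,688.2027.
Macaulay duration = Σ(t·PV) / P = 120,727.2954 / 20,688.2027 = 5.83556 half-year periods.
In years: 5.83556 / 2 = 2.91778 years.

2.9178 years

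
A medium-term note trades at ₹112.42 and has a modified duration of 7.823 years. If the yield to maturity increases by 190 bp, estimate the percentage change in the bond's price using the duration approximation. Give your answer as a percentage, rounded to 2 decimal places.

-14.86%

Duration approximation: ΔP/P ≈ -D_mod · Δy = -7.823 × (+0.019) = -0.148637.
As a percentage: -14.8637%.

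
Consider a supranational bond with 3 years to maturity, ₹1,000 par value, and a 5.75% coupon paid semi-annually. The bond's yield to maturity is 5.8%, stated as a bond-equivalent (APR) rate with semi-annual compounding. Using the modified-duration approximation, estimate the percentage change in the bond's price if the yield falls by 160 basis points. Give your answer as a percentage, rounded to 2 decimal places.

Periodic yield y = 0.029. Modified duration first:
  t   CF        PV=CF/(1+0.029)^t    t·PV
  1        28.75        27.9397        27.9397
  2        28.75        27.1523        54.3047
  3        28.75        26.3871        79.1613
  4        28.75        25.6434       102.5738
  5        28.75        24.9207       124.6037
  6     1,028.75       866.5978     5,199.5870
  Σ                    998.6412     5,588.1702
P = 998.6412; D_Mac = 5.59577 half-year periods = 2.79789 yrs; D_mod = 2.79789/(1+0.029) = 2.71903 yrs.
ΔP/P ≈ -D_mod · Δy = -2.71903 × (-0.016) = +0.043505 = +4.3505%.

+4.35%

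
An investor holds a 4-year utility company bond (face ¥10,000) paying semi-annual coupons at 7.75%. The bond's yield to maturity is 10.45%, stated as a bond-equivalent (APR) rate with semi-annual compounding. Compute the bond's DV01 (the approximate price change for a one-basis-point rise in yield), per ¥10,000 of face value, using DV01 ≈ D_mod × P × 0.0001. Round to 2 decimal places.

Periodic yield y = 0.05225.
  t   CF        PV=CF/(1+0.05225)^t    t·PV
  1       387.50       368.2585       368.2585
  2       387.50       349.9724       699.9449
  3       387.50       332.5944       997.7831
  4       387.50       316.0792     1,264.3170
  5       387.50       300.3842     1,501.9208
  6       387.50       285.4684     1,712.8106
  7       387.50       271.2934     1,899.0535
  8    10,387.50     6,911.2971    55,290.3766
  Σ                  9,135.3476    63,734.4651
P = 9,135.3476; D_Mac = 6.97669 half-year periods = 3.48834 yrs; D_mod = 3.31513 yrs.
DV01 ≈ 3.31513 × 9,135.3476 × 0.0001 = 3.028485.

¥3.03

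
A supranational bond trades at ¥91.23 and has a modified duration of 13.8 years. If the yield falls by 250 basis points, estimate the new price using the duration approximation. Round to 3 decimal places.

Duration approximation: ΔP/P ≈ -D_mod · Δy = -13.8 × (-0.025) = +0.345000.
New price ≈ 91.23 × (1 + 0.345000) = 122.70435.

¥122.704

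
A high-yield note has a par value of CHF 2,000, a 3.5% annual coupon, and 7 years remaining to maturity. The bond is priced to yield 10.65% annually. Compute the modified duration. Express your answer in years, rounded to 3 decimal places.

Periodic yield y = 0.1065. First find Macaulay duration:
  t   CF        PV=CF/(1+0.1065)^t    t·PV
  1        70.00        63.2625        63.2625
  2        70.00        57.1736       114.3471
  3        70.00        51.6706       155.0119
  4        70.00        46.6974       186.7895
  5        70.00        42.2028       211.0138
  6        70.00        38.1408       228.8447
  7     2,070.00     1,019.3197     7,135.2379
  Σ                  1,318.4673     8,094.5074
P = 1,318.4673; Macaulay duration = 8,094.5074 / 1,318.4673 = 6.13933 years.
Modified duration = D_Mac / (1 + y) = 6.13933 / 1.1065 = 5.54842 years.

5.548 years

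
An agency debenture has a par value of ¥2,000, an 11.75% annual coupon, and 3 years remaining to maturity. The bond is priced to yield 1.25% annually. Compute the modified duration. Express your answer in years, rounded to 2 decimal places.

Periodic yield y = 0.0125. First find Macaulay duration:
  t   CF        PV=CF/(1+0.0125)^t    t·PV
  1       235.00       232.0988       232.0988
  2       235.00       229.2333       458.4667
  3     2,235.00     2,153.2400     6,459.7199
  Σ                  2,614.5721     7,150.2854
P = 2,614.5721; Macaulay duration = 7,150.2854 / 2,614.5721 = 2.73478 years.
Modified duration = D_Mac / (1 + y) = 2.73478 / 1.0125 = 2.70102 years.

2.70 years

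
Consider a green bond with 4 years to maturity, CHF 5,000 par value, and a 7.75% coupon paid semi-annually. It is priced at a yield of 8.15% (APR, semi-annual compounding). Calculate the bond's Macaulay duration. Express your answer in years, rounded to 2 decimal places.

Periodic yield y = 0.04075. Discount each cash flow and weight by its period:
  t   CF        PV=CF/(1+0.04075)^t    t·PV
  1       193.75       186.1638       186.1638
  2       193.75       178.8747       357.7494
  3       193.75       171.8709       515.6128
  4       193.75       165.1414       660.5657
  5       193.75       158.6754       793.3770
  6       193.75       152.4626       914.7753
  7       193.75       146.4930     1,025.4508
  8     5,193.75     3,773.1988    30,185.5902
  Σ                  4,932.8806    34,639.2850
Price P = Σ PV = 4,932.8806.
Macaulay duration = Σ(t·PV) / P = 34,639.2850 / 4,932.8806 = 7.02212 half-year periods.
In years: 7.02212 / 2 = 3.51106 years.

3.51 years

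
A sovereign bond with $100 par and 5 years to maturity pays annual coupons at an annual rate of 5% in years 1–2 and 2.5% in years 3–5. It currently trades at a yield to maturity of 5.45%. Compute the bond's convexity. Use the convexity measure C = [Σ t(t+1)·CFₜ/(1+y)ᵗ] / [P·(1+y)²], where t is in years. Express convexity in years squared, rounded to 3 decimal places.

With y = 0.0545:
  t   CF        PV=CF/(1+0.0545)^t    t·PV        t(t+1)·PV
  1         5.00         4.7416         4.7416           9.4832
  2         5.00         4.4965         8.9930          26.9791
  3         2.50         2.1321         6.3962          25.5848
  4         2.50         2.0219         8.0875          40.4374
  5       102.50        78.6124       393.0619       2,358.3714
  Σ                     92.0044       421.2802       2,460.8559
P = 92.0044.
Convexity = Σ t(t+1)·PV / [P·(1+y)²] = 2,460.8559 / (92.0044 × 1.111970) = 24.05383.

24.054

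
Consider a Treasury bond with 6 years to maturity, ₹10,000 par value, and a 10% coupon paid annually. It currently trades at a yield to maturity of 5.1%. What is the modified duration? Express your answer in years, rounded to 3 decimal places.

Periodic yield y = 0.051. First find Macaulay duration:
  t   CF        PV=CF/(1+0.051)^t    t·PV
  1     1,000.00       951.4748       951.4748
  2     1,000.00       905.3043     1,810.6085
  3     1,000.00       861.3742     2,584.1226
  4     1,000.00       819.5758     3,278.3033
  5     1,000.00       779.8057     3,899.0286
  6    11,000.00     8,161.6203    48,969.7221
  Σ                 12,479.1551    61,493.2599
P = 12,479.1551; Macaulay duration = 61,493.2599 / 12,479.1551 = 4.92768 years.
Modified duration = D_Mac / (1 + y) = 4.92768 / 1.051 = 4.68856 years.

4.689 years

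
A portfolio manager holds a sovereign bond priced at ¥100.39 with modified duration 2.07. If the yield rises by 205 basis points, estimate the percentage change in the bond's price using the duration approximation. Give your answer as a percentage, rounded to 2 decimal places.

Duration approximation: ΔP/P ≈ -D_mod · Δy = -2.07 × (+0.0205) = -0.042435.
As a percentage: -4.2435%.

-4.24%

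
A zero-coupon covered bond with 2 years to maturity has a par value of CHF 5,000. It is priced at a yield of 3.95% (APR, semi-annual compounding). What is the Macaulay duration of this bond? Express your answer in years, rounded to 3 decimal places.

2.000 years

A zero-coupon bond has a single cash flow at maturity, so its Macaulay duration equals its maturity: 2 years.
(Equivalently: 4 semi-annual periods ÷ 2 = 2 years.)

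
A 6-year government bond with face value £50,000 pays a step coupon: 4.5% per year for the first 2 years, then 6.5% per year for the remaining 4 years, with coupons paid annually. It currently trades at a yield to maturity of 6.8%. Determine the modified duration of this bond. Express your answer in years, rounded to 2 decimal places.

Periodic yield y = 0.068. First find Macaulay duration:
  t   CF        PV=CF/(1+0.068)^t    t·PV
  1     2,250.00     2,106.7416     2,106.7416
  2     2,250.00     1,972.6045     3,945.2089
  3     3,250.00     2,667.9003     8,003.7010
  4     3,250.00     2,498.0340     9,992.1361
  5     3,250.00     2,338.9832    11,694.9159
  6    53,250.00    35,883.2769   215,299.6612
  Σ                 47,467.5404   251,042.3647
P = 47,467.5404; Macaulay duration = 251,042.3647 / 47,467.5404 = 5.28872 years.
Modified duration = D_Mac / (1 + y) = 5.28872 / 1.068 = 4.95198 years.

4.95 years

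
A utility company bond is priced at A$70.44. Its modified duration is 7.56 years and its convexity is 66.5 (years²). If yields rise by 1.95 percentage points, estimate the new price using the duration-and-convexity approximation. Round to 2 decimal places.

Duration effect: -D_mod·Δy = -7.56 × (+0.0195) = -0.147420
Convexity effect: ½·C·(Δy)² = 0.5 × 66.5 × (0.0195)² = +0.0126433125
ΔP/P ≈ -0.147420 + 0.0126433125 = -0.1347766875
New price ≈ 70.44 × (1 - 0.1347766875) = 60.9463301325.

A$60.95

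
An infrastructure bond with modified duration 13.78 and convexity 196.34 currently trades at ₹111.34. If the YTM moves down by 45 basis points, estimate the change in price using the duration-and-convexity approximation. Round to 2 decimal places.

+₹7.13

Duration effect: -D_mod·Δy = -13.78 × (-0.0045) = +0.062010
Convexity effect: ½·C·(Δy)² = 0.5 × 196.34 × (-0.0045)² = +0.0019879425
ΔP/P ≈ +0.062010 + 0.0019879425 = +0.0639979425
ΔP ≈ 111.34 × (+0.0639979425) = +7.12553091795.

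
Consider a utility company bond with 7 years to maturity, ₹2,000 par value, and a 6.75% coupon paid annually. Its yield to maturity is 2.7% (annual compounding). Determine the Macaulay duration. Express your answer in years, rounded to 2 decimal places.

Periodic yield y = 0.027. Discount each cash flow and weight by its year:
  t   CF        PV=CF/(1+0.027)^t    t·PV
  1       135.00       131.4508       131.4508
  2       135.00       127.9950       255.9899
  3       135.00       124.6300       373.8899
  4       135.00       121.3534       485.4137
  5       135.00       118.1630       590.8151
  6       135.00       115.0565       690.3389
  7     2,135.00     1,771.7595    12,402.3166
  Σ                  2,510.4082    14,930.2149
Price P = Σ PV = 2,510.4082.
Macaulay duration = Σ(t·PV) / P = 14,930.2149 / 2,510.4082 = 5.94733 years.

5.95 years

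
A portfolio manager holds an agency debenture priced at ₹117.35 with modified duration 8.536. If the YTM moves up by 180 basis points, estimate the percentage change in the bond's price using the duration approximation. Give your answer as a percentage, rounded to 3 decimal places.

-15.365%

Duration approximation: ΔP/P ≈ -D_mod · Δy = -8.536 × (+0.018) = -0.153648.
As a percentage: -15.3648%.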